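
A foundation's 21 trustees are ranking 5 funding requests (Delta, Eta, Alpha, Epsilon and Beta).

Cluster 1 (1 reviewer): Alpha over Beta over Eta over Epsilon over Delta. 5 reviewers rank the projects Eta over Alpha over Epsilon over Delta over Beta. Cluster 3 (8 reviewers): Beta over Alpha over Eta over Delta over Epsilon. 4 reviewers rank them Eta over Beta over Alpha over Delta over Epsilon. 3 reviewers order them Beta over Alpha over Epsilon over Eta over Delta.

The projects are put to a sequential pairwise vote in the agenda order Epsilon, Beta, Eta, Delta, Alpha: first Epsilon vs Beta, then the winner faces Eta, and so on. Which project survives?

Round 1: Epsilon vs Beta — 5–16, Beta advances.
Round 2: Beta vs Eta — 12–9, Beta advances.
Round 3: Beta vs Delta — 16–5, Beta advances.
Round 4: Beta vs Alpha — 15–6, Beta advances.
Beta survives the agenda.

Beta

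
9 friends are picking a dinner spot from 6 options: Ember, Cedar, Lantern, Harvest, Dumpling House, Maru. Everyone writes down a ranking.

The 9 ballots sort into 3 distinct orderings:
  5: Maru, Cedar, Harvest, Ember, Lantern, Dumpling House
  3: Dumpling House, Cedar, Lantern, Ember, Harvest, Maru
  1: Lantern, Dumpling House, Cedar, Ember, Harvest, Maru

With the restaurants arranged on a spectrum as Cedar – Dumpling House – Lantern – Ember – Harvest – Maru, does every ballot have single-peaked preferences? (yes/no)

no

Axis positions: Cedar=1, Dumpling House=2, Lantern=3, Ember=4, Harvest=5, Maru=6.
Faction 1: ranking walks positions 6-1-5-4-3-2; Cedar is ranked above Harvest even though Harvest lies between Cedar and the peak Maru on the axis — preferences dip and rise again. Not single-peaked.
Faction 2 (peak Dumpling House at position 2): ranking walks positions 2-1-3-4-5-6, expanding outward from the peak — single-peaked.
Faction 3 (peak Lantern at position 3): ranking walks positions 3-2-1-4-5-6, expanding outward from the peak — single-peaked.
Faction 1 violates single-peakedness, so the profile is not single-peaked on this axis.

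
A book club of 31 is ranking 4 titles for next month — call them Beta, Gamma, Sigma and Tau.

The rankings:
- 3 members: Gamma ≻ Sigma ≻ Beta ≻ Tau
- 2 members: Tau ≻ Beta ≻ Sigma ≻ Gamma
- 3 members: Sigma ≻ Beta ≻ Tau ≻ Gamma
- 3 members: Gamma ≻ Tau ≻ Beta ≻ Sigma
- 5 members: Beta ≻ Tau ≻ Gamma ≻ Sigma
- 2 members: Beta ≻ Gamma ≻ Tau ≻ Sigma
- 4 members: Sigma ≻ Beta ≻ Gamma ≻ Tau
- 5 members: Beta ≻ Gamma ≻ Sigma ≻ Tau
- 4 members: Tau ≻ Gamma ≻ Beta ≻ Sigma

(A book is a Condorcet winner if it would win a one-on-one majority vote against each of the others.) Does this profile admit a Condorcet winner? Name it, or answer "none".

Pairwise majorities:
Beta vs Gamma: 2+3+5+2+4+5 = 21 for Beta, 10 for Gamma — Beta by 21–10.
Beta vs Sigma: Beta preferred on 2+3+5+2+5+4 = 21 ballots; Beta wins 21–10.
Beta vs Tau: Beta is ranked higher on 3+3+5+2+4+5 = 22 ballots, Tau on 9. Beta wins 22–9.
Gamma vs Sigma: 3+3+5+2+5+4 = 22 for Gamma, 9 for Sigma — Gamma by 22–9.
Gamma vs Tau: 17 to 14, Gamma.
Sigma vs Tau: 3+3+4+5 = 15 for Sigma, 16 for Tau — Tau by 16–15.
Beta wins every pairwise contest, so Beta is the Condorcet winner.

Beta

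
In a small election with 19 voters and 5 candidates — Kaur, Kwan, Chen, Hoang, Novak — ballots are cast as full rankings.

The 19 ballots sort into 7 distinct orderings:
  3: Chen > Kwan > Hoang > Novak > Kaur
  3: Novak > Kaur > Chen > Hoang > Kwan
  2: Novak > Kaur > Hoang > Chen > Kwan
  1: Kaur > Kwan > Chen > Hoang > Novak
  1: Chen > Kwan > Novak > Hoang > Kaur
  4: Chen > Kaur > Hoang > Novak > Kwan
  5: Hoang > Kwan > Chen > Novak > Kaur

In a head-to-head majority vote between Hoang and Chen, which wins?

Ballots ranking Hoang above Chen: 2 + 5 = 7.
Ballots ranking Chen above Hoang: 19 − 7 = 12.
Chen wins the head-to-head 12–7.

Chen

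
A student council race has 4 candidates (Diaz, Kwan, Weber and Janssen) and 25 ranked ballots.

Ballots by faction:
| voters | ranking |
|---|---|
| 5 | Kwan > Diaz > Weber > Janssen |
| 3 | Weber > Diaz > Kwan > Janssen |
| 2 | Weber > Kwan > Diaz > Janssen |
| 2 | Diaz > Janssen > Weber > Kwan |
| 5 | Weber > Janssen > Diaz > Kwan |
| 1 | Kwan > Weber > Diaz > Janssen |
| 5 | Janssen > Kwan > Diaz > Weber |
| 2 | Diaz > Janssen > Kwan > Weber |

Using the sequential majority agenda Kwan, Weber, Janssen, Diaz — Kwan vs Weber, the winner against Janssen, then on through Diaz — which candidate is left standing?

Round 1: Kwan vs Weber — 13–12, Kwan advances.
Round 2: Kwan vs Janssen — 11–14, Janssen advances.
Round 3: Janssen vs Diaz — 10–15, Diaz advances.
The agenda winner is Diaz.

Diaz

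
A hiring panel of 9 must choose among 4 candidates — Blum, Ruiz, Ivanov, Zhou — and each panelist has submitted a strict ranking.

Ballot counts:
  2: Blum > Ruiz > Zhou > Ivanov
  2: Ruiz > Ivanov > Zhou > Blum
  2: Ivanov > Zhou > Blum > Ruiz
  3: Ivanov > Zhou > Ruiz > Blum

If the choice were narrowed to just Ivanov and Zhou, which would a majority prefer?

Ballots ranking Ivanov above Zhou: 2 + 2 + 3 = 7.
Ballots ranking Zhou above Ivanov: 9 − 7 = 2.
Ivanov wins the head-to-head 7–2.

Ivanov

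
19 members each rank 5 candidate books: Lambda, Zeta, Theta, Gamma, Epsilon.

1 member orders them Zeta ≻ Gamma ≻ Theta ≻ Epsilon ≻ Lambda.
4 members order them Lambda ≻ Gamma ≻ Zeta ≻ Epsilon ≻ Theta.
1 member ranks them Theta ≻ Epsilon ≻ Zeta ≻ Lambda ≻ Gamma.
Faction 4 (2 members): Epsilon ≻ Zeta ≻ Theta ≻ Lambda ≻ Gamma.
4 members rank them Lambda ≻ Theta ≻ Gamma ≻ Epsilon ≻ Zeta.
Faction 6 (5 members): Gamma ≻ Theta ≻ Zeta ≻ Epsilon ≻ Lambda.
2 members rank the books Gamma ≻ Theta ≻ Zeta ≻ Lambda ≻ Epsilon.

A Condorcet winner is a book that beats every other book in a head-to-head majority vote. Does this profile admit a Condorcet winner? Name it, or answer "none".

Check each pair by majority over 19 ballots:
Lambda vs Zeta: Zeta wins 11–8.
Lambda vs Theta: Theta, 11–8.
Lambda–Gamma: Lambda 11–8.
Lambda–Epsilon: Lambda 10–9.
Zeta vs Theta: Theta wins 12–7.
Zeta vs Gamma: Gamma, 15–4.
Zeta vs Epsilon: Zeta wins 12–7.
Theta–Gamma: Gamma 12–7.
Theta vs Epsilon: Theta, 13–6.
Gamma–Epsilon: Gamma 16–3.
Every book loses at least once (Lambda loses to Zeta; Zeta loses to Theta; Theta loses to Gamma; Gamma loses to Lambda; Epsilon loses to Lambda). The majority relation contains the cycle Lambda beats Gamma beats Zeta beats Lambda, so there is no Condorcet winner.

none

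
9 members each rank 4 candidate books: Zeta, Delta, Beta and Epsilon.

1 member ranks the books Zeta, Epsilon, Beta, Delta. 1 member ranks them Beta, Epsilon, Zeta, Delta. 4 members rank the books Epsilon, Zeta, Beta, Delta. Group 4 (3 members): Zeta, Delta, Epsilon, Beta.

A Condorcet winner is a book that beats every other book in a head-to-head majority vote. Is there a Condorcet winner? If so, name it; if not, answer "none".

Epsilon

Check each pair by majority over 9 ballots:
Zeta vs Delta: Zeta, 9–0.
Zeta vs Beta: Zeta wins 8–1.
Zeta vs Epsilon: Epsilon wins 5–4.
Delta vs Beta: Beta wins 6–3.
Delta–Epsilon: Epsilon 6–3.
Beta vs Epsilon: Epsilon wins 8–1.
Epsilon beats each of Zeta, Delta, Beta — Epsilon is the Condorcet winner.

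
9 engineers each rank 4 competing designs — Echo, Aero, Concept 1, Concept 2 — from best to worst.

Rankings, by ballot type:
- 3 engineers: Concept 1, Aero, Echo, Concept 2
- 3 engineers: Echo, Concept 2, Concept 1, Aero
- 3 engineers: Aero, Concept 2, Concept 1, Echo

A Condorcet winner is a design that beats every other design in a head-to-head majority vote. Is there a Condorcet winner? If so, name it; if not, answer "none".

Head-to-head results (9 engineers):
Echo vs Aero: Aero, 6–3.
Echo vs Concept 1: Concept 1, 6–3.
Echo vs Concept 2: Echo wins 6–3.
Aero–Concept 1: Concept 1 6–3.
Aero–Concept 2: Aero 6–3.
Concept 1 vs Concept 2: Concept 2 wins 6–3.
Every design loses at least once (Echo loses to Aero; Aero loses to Concept 1; Concept 1 loses to Concept 2; Concept 2 loses to Echo). The majority relation contains the cycle Echo beats Concept 2 beats Concept 1 beats Echo, so there is no Condorcet winner.

none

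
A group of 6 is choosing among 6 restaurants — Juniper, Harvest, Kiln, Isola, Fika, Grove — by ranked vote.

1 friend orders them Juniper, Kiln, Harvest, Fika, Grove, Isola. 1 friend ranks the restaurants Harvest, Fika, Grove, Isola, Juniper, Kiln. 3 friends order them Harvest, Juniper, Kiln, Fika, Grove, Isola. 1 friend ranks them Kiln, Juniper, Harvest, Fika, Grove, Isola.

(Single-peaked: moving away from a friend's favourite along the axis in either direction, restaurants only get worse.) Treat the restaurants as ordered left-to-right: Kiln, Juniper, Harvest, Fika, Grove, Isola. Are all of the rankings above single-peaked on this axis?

yes

Axis positions: Kiln=1, Juniper=2, Harvest=3, Fika=4, Grove=5, Isola=6.
Type 1 (peak Juniper at position 2): ranking walks positions 2-1-3-4-5-6, expanding outward from the peak — single-peaked.
Type 2 (peak Harvest at position 3): ranking walks positions 3-4-5-6-2-1, expanding outward from the peak — single-peaked.
Type 3 (peak Harvest at position 3): ranking walks positions 3-2-1-4-5-6, expanding outward from the peak — single-peaked.
Type 4 (peak Kiln at position 1): ranking walks positions 1-2-3-4-5-6, expanding outward from the peak — single-peaked.
Every ranking is single-peaked on this axis.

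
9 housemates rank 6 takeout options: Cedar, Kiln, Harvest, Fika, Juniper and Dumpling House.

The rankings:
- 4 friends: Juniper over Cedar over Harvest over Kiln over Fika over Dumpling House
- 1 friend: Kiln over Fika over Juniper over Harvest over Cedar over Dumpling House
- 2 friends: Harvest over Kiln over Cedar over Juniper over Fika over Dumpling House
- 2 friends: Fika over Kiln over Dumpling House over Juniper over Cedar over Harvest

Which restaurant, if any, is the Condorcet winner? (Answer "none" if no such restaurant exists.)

none

Head-to-head results (9 friends):
Cedar vs Kiln: 4 for Cedar, 5 for Kiln — Kiln by 5–4.
Cedar vs Harvest: 6 to 3, Cedar.
Cedar vs Fika: 6 to 3, Cedar.
Cedar vs Juniper: Cedar preferred on 2 ballots; Juniper wins 7–2.
Cedar vs Dumpling House: Cedar preferred on 4+1+2 = 7 ballots; Cedar wins 7–2.
Kiln vs Harvest: Kiln is ranked higher on 1+2 = 3 ballots, Harvest on 6. Harvest wins 6–3.
Kiln vs Fika: 4+1+2 = 7 for Kiln, 2 for Fika — Kiln by 7–2.
Kiln vs Juniper: 5 to 4, Kiln.
Kiln vs Dumpling House: 9 to 0, Kiln.
Harvest vs Fika: 6 to 3, Harvest.
Harvest vs Juniper: 2 for Harvest, 7 for Juniper — Juniper by 7–2.
Harvest vs Dumpling House: 7 to 2, Harvest.
Fika vs Juniper: Fika is ranked higher on 1+2 = 3 ballots, Juniper on 6. Juniper wins 6–3.
Fika vs Dumpling House: 4+1+2+2 = 9 for Fika, 0 for Dumpling House — Fika by 9–0.
Juniper vs Dumpling House: Juniper preferred on 4+1+2 = 7 ballots; Juniper wins 7–2.
Every restaurant loses at least once (Cedar loses to Kiln; Kiln loses to Harvest; Harvest loses to Cedar; Fika loses to Cedar; Juniper loses to Kiln; Dumpling House loses to Cedar). The majority relation contains the cycle Cedar → Harvest → Kiln → Cedar, so there is no Condorcet winner.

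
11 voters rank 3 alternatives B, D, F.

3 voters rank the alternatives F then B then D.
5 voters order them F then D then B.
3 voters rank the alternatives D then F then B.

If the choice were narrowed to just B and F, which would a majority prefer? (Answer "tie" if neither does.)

F

No ballot ranks B above F: 0.
Ballots ranking F above B: 11 − 0 = 11.
F wins the head-to-head 11–0.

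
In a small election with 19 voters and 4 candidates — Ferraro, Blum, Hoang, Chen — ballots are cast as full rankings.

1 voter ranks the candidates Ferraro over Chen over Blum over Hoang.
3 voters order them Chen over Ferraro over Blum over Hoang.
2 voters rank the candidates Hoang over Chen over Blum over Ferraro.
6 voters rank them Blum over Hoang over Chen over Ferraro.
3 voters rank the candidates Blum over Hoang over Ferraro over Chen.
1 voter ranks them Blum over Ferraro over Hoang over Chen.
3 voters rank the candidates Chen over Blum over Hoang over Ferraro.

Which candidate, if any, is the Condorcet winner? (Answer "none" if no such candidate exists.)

Blum

Check each pair by majority over 19 ballots:
Ferraro vs Blum: Ferraro preferred on 1+3 = 4 ballots; Blum wins 15–4.
Ferraro vs Hoang: Ferraro preferred on 1+3+1 = 5 ballots; Hoang wins 14–5.
Ferraro vs Chen: 5 to 14, Chen.
Blum vs Hoang: 17 to 2, Blum.
Blum vs Chen: 10 to 9, Blum.
Hoang vs Chen: 2+6+3+1 = 12 for Hoang, 7 for Chen — Hoang by 12–7.
Blum beats each of Ferraro, Hoang, Chen — Blum is the Condorcet winner.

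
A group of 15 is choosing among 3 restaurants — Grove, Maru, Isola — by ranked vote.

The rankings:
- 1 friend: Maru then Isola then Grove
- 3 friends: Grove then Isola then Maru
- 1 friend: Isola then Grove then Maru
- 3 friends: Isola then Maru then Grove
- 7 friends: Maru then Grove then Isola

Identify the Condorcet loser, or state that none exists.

Pairwise majorities:
Grove vs Maru: 4 to 11, Maru.
Grove vs Isola: Grove preferred on 3+7 = 10 ballots; Grove wins 10–5.
Maru vs Isola: Maru wins 8–7.
Isola loses to every other restaurant — it is the Condorcet loser.

Isola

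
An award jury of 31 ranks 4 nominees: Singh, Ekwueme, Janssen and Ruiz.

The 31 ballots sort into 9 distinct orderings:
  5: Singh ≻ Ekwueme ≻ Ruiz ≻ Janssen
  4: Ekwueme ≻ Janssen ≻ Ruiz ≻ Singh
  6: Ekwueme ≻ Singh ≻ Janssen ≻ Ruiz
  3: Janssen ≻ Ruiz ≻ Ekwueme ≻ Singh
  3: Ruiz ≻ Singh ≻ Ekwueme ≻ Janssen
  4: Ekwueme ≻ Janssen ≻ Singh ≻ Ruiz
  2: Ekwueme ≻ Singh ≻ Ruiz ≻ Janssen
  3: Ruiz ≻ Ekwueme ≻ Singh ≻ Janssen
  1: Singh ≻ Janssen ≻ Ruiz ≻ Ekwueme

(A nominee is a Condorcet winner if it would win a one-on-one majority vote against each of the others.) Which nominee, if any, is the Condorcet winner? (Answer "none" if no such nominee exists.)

Check each pair by majority over 31 ballots:
Singh vs Ekwueme: Singh preferred on 5+3+1 = 9 ballots; Ekwueme wins 22–9.
Singh–Janssen: Singh 20–11.
Singh–Ruiz: Singh 18–13.
Ekwueme vs Janssen: Ekwueme wins 27–4.
Ekwueme vs Ruiz: Ekwueme wins 21–10.
Janssen–Ruiz: Janssen 18–13.
Ekwueme wins every pairwise contest, so Ekwueme is the Condorcet winner.

Ekwueme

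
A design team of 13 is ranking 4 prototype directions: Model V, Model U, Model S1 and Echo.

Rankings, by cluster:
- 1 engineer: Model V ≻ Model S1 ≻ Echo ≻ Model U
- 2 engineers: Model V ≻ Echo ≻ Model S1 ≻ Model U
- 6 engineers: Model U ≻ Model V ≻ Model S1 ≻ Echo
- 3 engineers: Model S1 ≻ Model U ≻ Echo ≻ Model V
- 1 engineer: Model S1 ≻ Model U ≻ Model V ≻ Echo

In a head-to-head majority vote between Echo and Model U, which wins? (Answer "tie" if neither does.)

Ballots ranking Echo above Model U: 1 + 2 = 3.
Ballots ranking Model U above Echo: 13 − 3 = 10.
Model U wins the head-to-head 10–3.

Model U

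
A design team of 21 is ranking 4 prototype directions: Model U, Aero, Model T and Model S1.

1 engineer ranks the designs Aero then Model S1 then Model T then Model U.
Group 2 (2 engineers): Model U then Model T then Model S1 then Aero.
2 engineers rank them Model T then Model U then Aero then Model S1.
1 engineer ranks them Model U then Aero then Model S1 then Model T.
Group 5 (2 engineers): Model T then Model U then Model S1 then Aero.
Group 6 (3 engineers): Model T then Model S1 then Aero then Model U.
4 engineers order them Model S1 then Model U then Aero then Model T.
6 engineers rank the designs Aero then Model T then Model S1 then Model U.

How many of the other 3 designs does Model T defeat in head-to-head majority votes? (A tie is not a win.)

Model T against each rival (21 engineers):
Model T vs Model U: Model T is ranked higher on 1+2+2+3+6 = 14 ballots, Model U on 7. Model T wins 14–7.
Model T vs Aero: Aero wins 12–9.
Model T vs Model S1: Model T wins 15–6.
Model T beats Model U, Model S1; loses to Aero — 2 pairwise wins.

2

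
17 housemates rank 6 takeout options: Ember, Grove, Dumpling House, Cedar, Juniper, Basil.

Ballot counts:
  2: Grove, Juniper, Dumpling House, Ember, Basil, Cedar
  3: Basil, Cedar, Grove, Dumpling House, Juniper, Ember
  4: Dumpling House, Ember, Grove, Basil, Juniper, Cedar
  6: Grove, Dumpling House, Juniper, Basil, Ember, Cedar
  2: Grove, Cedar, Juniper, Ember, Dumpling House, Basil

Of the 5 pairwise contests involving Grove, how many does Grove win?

5

Grove against each rival (17 friends):
Grove vs Ember: Grove is ranked higher on 2+3+6+2 = 13 ballots, Ember on 4. Grove wins 13–4.
Grove vs Dumpling House: Grove, 13–4.
Grove–Cedar: Grove 14–3.
Grove vs Juniper: 17 to 0, Grove.
Grove–Basil: Grove 14–3.
Grove beats Ember, Dumpling House, Cedar, Juniper, Basil — 5 pairwise wins.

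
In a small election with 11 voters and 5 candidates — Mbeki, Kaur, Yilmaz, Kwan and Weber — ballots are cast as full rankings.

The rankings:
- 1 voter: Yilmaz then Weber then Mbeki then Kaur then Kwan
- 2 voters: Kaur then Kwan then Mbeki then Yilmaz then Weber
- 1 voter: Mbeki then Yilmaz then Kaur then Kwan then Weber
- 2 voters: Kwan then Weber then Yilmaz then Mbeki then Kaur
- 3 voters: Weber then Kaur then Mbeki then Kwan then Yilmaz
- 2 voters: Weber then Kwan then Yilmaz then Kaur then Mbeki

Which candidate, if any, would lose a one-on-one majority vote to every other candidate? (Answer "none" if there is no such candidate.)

Pairwise majorities:
Mbeki–Kaur: Kaur 7–4.
Mbeki vs Yilmaz: Mbeki wins 6–5.
Mbeki vs Kwan: Mbeki preferred on 1+1+3 = 5 ballots; Kwan wins 6–5.
Mbeki vs Weber: Weber, 8–3.
Kaur vs Yilmaz: Yilmaz wins 6–5.
Kaur vs Kwan: Kaur, 7–4.
Kaur–Weber: Weber 8–3.
Yilmaz vs Kwan: Yilmaz is ranked higher on 1+1 = 2 ballots, Kwan on 9. Kwan wins 9–2.
Yilmaz vs Weber: 1+2+1 = 4 for Yilmaz, 7 for Weber — Weber by 7–4.
Kwan vs Weber: Kwan preferred on 2+1+2 = 5 ballots; Weber wins 6–5.
Every candidate wins at least one matchup (Mbeki beats Yilmaz; Kaur beats Mbeki; Yilmaz beats Kaur; Kwan beats Mbeki; Weber beats Mbeki), so there is no Condorcet loser.

none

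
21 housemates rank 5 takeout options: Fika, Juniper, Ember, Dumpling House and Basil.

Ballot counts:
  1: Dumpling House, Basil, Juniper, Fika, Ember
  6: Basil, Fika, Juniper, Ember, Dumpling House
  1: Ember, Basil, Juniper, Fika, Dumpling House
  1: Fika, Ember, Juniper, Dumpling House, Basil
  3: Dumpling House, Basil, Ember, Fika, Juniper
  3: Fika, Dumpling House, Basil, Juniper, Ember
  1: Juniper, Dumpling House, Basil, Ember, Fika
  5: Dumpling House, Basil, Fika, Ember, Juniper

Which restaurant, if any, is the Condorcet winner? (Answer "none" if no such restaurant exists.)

none

Head-to-head results (21 friends):
Fika vs Juniper: Fika wins 18–3.
Fika–Ember: Fika 16–5.
Fika–Dumpling House: Fika 11–10.
Fika vs Basil: Basil wins 17–4.
Juniper vs Ember: Juniper wins 11–10.
Juniper–Dumpling House: Dumpling House 12–9.
Juniper–Basil: Basil 19–2.
Ember–Dumpling House: Dumpling House 13–8.
Ember–Basil: Basil 19–2.
Dumpling House vs Basil: Dumpling House wins 14–7.
Every restaurant loses at least once (Fika loses to Basil; Juniper loses to Fika; Ember loses to Fika; Dumpling House loses to Fika; Basil loses to Dumpling House). The majority relation contains the cycle Fika > Dumpling House > Basil > Fika, so there is no Condorcet winner.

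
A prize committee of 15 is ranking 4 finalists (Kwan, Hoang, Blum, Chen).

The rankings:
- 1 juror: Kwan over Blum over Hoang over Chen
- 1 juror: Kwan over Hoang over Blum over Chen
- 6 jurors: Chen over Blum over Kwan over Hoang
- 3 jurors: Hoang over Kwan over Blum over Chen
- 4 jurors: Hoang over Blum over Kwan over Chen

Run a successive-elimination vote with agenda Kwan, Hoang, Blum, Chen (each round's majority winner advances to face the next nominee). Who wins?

Blum

Round 1: Kwan vs Hoang — 8–7, Kwan advances.
Round 2: Kwan vs Blum — 5–10, Blum advances.
Round 3: Blum vs Chen — 9–6, Blum advances.
Blum survives the agenda.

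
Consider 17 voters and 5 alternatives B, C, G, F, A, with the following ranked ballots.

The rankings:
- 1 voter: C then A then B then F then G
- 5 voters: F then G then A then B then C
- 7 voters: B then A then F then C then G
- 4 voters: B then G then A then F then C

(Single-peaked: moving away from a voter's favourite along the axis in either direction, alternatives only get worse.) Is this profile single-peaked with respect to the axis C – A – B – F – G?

no

Axis positions: C=1, A=2, B=3, F=4, G=5.
Ballot type 1 (peak C at position 1): ranking walks positions 1-2-3-4-5, expanding outward from the peak — single-peaked.
Ballot type 2: ranking walks positions 4-5-2-3-1; A is ranked above B even though B lies between A and the peak F on the axis — preferences dip and rise again. Not single-peaked.
Ballot type 3 (peak B at position 3): ranking walks positions 3-2-4-1-5, expanding outward from the peak — single-peaked.
Ballot type 4: ranking walks positions 3-5-2-4-1; G is ranked above F even though F lies between G and the peak B on the axis — preferences dip and rise again. Not single-peaked.
Ballot type 2 violates single-peakedness, so the profile is not single-peaked on this axis.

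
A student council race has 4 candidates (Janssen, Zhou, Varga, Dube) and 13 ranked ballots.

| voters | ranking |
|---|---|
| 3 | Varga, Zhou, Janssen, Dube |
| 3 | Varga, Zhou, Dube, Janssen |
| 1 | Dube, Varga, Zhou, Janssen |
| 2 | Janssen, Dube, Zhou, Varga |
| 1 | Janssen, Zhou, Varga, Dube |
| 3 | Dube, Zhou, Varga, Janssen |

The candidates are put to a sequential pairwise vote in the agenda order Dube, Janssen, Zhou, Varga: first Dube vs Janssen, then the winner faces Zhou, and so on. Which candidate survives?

Round 1: Dube vs Janssen — 7–6, Dube advances.
Round 2: Dube vs Zhou — 6–7, Zhou advances.
Round 3: Zhou vs Varga — 6–7, Varga advances.
Varga survives the agenda.

Varga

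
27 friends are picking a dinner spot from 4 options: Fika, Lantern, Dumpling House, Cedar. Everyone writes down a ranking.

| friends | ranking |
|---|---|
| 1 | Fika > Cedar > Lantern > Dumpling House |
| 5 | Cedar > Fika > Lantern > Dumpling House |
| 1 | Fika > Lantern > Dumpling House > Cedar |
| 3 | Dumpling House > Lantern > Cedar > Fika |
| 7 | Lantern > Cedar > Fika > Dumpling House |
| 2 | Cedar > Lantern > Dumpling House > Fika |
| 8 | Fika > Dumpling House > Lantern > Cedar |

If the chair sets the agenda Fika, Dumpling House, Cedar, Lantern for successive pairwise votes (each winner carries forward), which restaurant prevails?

Round 1: Fika vs Dumpling House — 22–5, Fika advances.
Round 2: Fika vs Cedar — 10–17, Cedar advances.
Round 3: Cedar vs Lantern — 8–19, Lantern advances.
The agenda winner is Lantern.

Lantern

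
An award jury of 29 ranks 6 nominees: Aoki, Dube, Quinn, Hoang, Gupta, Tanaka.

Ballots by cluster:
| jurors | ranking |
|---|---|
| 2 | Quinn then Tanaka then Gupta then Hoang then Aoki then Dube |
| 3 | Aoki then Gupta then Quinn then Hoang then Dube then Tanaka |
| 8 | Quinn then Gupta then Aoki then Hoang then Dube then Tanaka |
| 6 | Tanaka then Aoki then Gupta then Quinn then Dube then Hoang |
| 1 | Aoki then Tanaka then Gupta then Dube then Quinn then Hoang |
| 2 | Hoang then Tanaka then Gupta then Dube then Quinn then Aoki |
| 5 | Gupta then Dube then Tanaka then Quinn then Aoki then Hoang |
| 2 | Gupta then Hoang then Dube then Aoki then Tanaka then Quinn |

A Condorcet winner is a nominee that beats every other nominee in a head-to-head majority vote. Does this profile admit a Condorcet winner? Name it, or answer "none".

Pairwise majorities:
Aoki vs Dube: Aoki wins 20–9.
Aoki vs Quinn: Aoki is ranked higher on 3+6+1+2 = 12 ballots, Quinn on 17. Quinn wins 17–12.
Aoki vs Hoang: Aoki is ranked higher on 3+8+6+1+5 = 23 ballots, Hoang on 6. Aoki wins 23–6.
Aoki–Gupta: Gupta 19–10.
Aoki vs Tanaka: Aoki is ranked higher on 3+8+1+2 = 14 ballots, Tanaka on 15. Tanaka wins 15–14.
Dube vs Quinn: Dube preferred on 1+2+5+2 = 10 ballots; Quinn wins 19–10.
Dube vs Hoang: Dube is ranked higher on 6+1+5 = 12 ballots, Hoang on 17. Hoang wins 17–12.
Dube vs Gupta: Gupta wins 29–0.
Dube vs Tanaka: 18 to 11, Dube.
Quinn vs Hoang: 2+3+8+6+1+5 = 25 for Quinn, 4 for Hoang — Quinn by 25–4.
Quinn–Gupta: Gupta 19–10.
Quinn vs Tanaka: 13 to 16, Tanaka.
Hoang–Gupta: Gupta 27–2.
Hoang vs Tanaka: Hoang wins 15–14.
Gupta vs Tanaka: 3+8+5+2 = 18 for Gupta, 11 for Tanaka — Gupta by 18–11.
Gupta beats each of Aoki, Dube, Quinn, Hoang, Tanaka — Gupta is the Condorcet winner.

Gupta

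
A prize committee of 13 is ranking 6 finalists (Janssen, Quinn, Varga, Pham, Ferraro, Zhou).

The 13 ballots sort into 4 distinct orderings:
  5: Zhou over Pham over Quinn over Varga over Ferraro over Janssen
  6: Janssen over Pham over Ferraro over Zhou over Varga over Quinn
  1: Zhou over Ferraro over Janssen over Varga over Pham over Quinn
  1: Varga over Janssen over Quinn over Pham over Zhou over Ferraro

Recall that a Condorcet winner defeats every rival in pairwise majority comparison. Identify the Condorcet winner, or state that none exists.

Check each pair by majority over 13 ballots:
Janssen vs Quinn: Janssen is ranked higher on 6+1+1 = 8 ballots, Quinn on 5. Janssen wins 8–5.
Janssen vs Varga: 6+1 = 7 for Janssen, 6 for Varga — Janssen by 7–6.
Janssen vs Pham: Janssen preferred on 6+1+1 = 8 ballots; Janssen wins 8–5.
Janssen vs Ferraro: 6+1 = 7 for Janssen, 6 for Ferraro — Janssen by 7–6.
Janssen vs Zhou: Janssen preferred on 6+1 = 7 ballots; Janssen wins 7–6.
Quinn vs Varga: 5 for Quinn, 8 for Varga — Varga by 8–5.
Quinn vs Pham: 1 to 12, Pham.
Quinn vs Ferraro: Quinn preferred on 5+1 = 6 ballots; Ferraro wins 7–6.
Quinn vs Zhou: Quinn is ranked higher on 1 ballot, Zhou on 12. Zhou wins 12–1.
Varga vs Pham: 1+1 = 2 for Varga, 11 for Pham — Pham by 11–2.
Varga vs Ferraro: Varga is ranked higher on 5+1 = 6 ballots, Ferraro on 7. Ferraro wins 7–6.
Varga vs Zhou: Varga preferred on 1 ballot; Zhou wins 12–1.
Pham vs Ferraro: 12 to 1, Pham.
Pham vs Zhou: Pham is ranked higher on 6+1 = 7 ballots, Zhou on 6. Pham wins 7–6.
Ferraro vs Zhou: 6 for Ferraro, 7 for Zhou — Zhou by 7–6.
Only Janssen has no losses; Janssen is the Condorcet winner.

Janssen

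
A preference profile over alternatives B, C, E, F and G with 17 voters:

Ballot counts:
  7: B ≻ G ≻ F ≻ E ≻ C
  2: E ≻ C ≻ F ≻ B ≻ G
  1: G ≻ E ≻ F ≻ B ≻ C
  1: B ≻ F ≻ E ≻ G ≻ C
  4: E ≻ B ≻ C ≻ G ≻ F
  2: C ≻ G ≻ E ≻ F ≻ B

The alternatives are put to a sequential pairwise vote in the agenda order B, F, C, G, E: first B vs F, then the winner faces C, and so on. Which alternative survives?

Round 1: B vs F — 12–5, B advances.
Round 2: B vs C — 13–4, B advances.
Round 3: B vs G — 14–3, B advances.
Round 4: B vs E — 8–9, E advances.
The agenda winner is E.

E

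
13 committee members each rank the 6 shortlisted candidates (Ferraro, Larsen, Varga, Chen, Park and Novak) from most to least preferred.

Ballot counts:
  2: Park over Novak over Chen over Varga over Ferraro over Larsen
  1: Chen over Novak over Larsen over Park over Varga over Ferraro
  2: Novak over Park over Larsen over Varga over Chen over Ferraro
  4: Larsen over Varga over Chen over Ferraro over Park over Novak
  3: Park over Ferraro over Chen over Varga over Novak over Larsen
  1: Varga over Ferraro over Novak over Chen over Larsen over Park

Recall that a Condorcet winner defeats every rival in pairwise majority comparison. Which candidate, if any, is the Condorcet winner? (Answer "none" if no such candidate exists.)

Pairwise majorities:
Ferraro vs Larsen: Larsen, 7–6.
Ferraro vs Varga: Varga, 10–3.
Ferraro vs Chen: Ferraro is ranked higher on 3+1 = 4 ballots, Chen on 9. Chen wins 9–4.
Ferraro–Park: Park 8–5.
Ferraro–Novak: Ferraro 8–5.
Larsen vs Varga: Larsen wins 7–6.
Larsen vs Chen: 2+4 = 6 for Larsen, 7 for Chen — Chen by 7–6.
Larsen vs Park: 6 to 7, Park.
Larsen–Novak: Novak 9–4.
Varga vs Chen: Varga is ranked higher on 2+4+1 = 7 ballots, Chen on 6. Varga wins 7–6.
Varga vs Park: Park wins 8–5.
Varga vs Novak: Varga, 8–5.
Chen–Park: Park 7–6.
Chen vs Novak: Chen, 8–5.
Park vs Novak: Park is ranked higher on 2+4+3 = 9 ballots, Novak on 4. Park wins 9–4.
Park defeats every rival head-to-head and is the Condorcet winner.

Park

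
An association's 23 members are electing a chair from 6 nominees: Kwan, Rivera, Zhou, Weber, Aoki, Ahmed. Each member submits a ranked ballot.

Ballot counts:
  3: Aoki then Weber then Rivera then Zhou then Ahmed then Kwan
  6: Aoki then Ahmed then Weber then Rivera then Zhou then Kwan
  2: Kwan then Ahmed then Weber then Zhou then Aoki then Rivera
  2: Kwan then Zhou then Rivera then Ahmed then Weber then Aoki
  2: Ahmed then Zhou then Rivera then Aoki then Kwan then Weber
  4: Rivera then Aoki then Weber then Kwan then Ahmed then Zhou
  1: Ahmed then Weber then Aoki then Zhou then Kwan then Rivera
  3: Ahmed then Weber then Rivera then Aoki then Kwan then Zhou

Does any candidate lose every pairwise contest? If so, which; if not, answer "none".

Kwan

Pairwise majorities:
Kwan vs Rivera: Rivera wins 18–5.
Kwan vs Zhou: 2+2+4+3 = 11 for Kwan, 12 for Zhou — Zhou by 12–11.
Kwan vs Weber: 6 to 17, Weber.
Kwan vs Aoki: Kwan preferred on 2+2 = 4 ballots; Aoki wins 19–4.
Kwan vs Ahmed: 8 to 15, Ahmed.
Rivera vs Zhou: Rivera wins 16–7.
Rivera–Weber: Weber 15–8.
Rivera vs Aoki: Rivera preferred on 2+2+4+3 = 11 ballots; Aoki wins 12–11.
Rivera–Ahmed: Ahmed 14–9.
Zhou vs Weber: 2+2 = 4 for Zhou, 19 for Weber — Weber by 19–4.
Zhou–Aoki: Aoki 17–6.
Zhou–Ahmed: Ahmed 18–5.
Weber vs Aoki: Weber is ranked higher on 2+2+1+3 = 8 ballots, Aoki on 15. Aoki wins 15–8.
Weber vs Ahmed: Weber is ranked higher on 3+4 = 7 ballots, Ahmed on 16. Ahmed wins 16–7.
Aoki vs Ahmed: 3+6+4 = 13 for Aoki, 10 for Ahmed — Aoki by 13–10.
Kwan is beaten in every head-to-head and is the Condorcet loser.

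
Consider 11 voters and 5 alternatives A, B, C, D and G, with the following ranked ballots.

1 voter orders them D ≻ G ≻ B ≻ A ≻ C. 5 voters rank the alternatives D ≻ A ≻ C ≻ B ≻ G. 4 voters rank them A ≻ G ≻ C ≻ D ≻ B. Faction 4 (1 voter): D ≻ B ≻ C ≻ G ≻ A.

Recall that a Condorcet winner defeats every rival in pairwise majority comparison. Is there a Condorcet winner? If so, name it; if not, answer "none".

D

Head-to-head results (11 voters):
A vs B: A, 9–2.
A vs C: 10 to 1, A.
A vs D: A is ranked higher on 4 ballots, D on 7. D wins 7–4.
A vs G: 9 to 2, A.
B–C: C 9–2.
B–D: D 11–0.
B vs G: B preferred on 5+1 = 6 ballots; B wins 6–5.
C vs D: D, 7–4.
C vs G: C is ranked higher on 5+1 = 6 ballots, G on 5. C wins 6–5.
D vs G: D, 7–4.
Only D has no losses; D is the Condorcet winner.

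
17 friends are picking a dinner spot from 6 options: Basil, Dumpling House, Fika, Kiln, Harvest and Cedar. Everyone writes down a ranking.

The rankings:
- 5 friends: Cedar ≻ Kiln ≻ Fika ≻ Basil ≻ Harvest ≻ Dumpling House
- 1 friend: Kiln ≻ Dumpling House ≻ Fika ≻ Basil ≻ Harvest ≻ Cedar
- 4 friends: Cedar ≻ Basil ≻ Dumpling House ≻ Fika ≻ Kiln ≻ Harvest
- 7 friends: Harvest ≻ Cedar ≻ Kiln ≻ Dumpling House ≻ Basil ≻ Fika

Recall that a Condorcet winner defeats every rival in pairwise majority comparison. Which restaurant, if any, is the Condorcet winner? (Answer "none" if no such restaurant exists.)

Cedar

Pairwise majorities:
Basil–Dumpling House: Basil 9–8.
Basil vs Fika: 4+7 = 11 for Basil, 6 for Fika — Basil by 11–6.
Basil vs Kiln: Basil preferred on 4 ballots; Kiln wins 13–4.
Basil vs Harvest: Basil wins 10–7.
Basil vs Cedar: 1 for Basil, 16 for Cedar — Cedar by 16–1.
Dumpling House vs Fika: Dumpling House is ranked higher on 1+4+7 = 12 ballots, Fika on 5. Dumpling House wins 12–5.
Dumpling House vs Kiln: Kiln wins 13–4.
Dumpling House vs Harvest: Dumpling House is ranked higher on 1+4 = 5 ballots, Harvest on 12. Harvest wins 12–5.
Dumpling House vs Cedar: Dumpling House is ranked higher on 1 ballot, Cedar on 16. Cedar wins 16–1.
Fika vs Kiln: Fika preferred on 4 ballots; Kiln wins 13–4.
Fika–Harvest: Fika 10–7.
Fika vs Cedar: Cedar, 16–1.
Kiln vs Harvest: 5+1+4 = 10 for Kiln, 7 for Harvest — Kiln by 10–7.
Kiln vs Cedar: Kiln preferred on 1 ballot; Cedar wins 16–1.
Harvest vs Cedar: Harvest is ranked higher on 1+7 = 8 ballots, Cedar on 9. Cedar wins 9–8.
Cedar wins every pairwise contest, so Cedar is the Condorcet winner.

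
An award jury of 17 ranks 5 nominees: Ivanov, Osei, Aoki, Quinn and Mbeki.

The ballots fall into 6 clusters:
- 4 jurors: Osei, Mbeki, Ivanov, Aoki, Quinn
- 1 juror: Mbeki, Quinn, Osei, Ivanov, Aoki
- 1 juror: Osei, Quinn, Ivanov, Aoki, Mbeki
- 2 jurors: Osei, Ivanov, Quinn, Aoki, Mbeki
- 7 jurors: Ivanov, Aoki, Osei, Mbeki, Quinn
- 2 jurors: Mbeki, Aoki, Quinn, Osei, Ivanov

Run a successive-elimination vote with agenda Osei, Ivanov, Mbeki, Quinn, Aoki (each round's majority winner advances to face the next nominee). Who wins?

Aoki

Round 1: Osei vs Ivanov — 10–7, Osei advances.
Round 2: Osei vs Mbeki — 14–3, Osei advances.
Round 3: Osei vs Quinn — 14–3, Osei advances.
Round 4: Osei vs Aoki — 8–9, Aoki advances.
The agenda winner is Aoki.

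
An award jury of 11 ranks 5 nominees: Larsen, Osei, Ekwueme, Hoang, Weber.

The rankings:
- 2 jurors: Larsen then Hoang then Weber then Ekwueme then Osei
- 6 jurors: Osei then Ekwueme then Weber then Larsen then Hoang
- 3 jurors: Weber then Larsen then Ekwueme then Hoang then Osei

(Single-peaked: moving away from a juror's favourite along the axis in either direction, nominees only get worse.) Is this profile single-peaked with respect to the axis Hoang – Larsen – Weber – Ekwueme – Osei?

yes

Axis positions: Hoang=1, Larsen=2, Weber=3, Ekwueme=4, Osei=5.
Cluster 1 (peak Larsen at position 2): ranking walks positions 2-1-3-4-5, expanding outward from the peak — single-peaked.
Cluster 2 (peak Osei at position 5): ranking walks positions 5-4-3-2-1, expanding outward from the peak — single-peaked.
Cluster 3 (peak Weber at position 3): ranking walks positions 3-2-4-1-5, expanding outward from the peak — single-peaked.
Every ranking is single-peaked on this axis.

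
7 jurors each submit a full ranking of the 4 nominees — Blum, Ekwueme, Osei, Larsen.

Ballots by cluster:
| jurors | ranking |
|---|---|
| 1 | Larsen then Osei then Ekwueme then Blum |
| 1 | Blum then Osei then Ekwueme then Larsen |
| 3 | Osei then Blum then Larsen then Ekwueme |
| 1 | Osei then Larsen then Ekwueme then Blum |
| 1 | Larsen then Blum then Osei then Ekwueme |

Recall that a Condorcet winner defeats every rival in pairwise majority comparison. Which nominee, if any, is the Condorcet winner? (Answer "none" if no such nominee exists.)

Osei

Check each pair by majority over 7 ballots:
Blum vs Ekwueme: 5 to 2, Blum.
Blum vs Osei: Blum is ranked higher on 1+1 = 2 ballots, Osei on 5. Osei wins 5–2.
Blum vs Larsen: 1+3 = 4 for Blum, 3 for Larsen — Blum by 4–3.
Ekwueme vs Osei: 0 to 7, Osei.
Ekwueme vs Larsen: Ekwueme preferred on 1 ballot; Larsen wins 6–1.
Osei vs Larsen: Osei preferred on 1+3+1 = 5 ballots; Osei wins 5–2.
Osei beats each of Blum, Ekwueme, Larsen — Osei is the Condorcet winner.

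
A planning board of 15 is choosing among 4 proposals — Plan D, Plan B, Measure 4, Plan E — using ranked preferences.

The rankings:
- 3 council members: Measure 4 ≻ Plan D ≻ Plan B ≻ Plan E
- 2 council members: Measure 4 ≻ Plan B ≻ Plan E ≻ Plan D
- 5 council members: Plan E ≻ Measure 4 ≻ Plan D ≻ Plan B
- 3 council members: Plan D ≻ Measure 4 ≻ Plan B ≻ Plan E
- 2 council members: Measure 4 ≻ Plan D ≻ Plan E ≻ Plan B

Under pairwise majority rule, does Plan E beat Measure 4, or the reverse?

Measure 4

Ballots ranking Plan E above Measure 4: 5.
Ballots ranking Measure 4 above Plan E: 15 − 5 = 10.
Measure 4 wins the head-to-head 10–5.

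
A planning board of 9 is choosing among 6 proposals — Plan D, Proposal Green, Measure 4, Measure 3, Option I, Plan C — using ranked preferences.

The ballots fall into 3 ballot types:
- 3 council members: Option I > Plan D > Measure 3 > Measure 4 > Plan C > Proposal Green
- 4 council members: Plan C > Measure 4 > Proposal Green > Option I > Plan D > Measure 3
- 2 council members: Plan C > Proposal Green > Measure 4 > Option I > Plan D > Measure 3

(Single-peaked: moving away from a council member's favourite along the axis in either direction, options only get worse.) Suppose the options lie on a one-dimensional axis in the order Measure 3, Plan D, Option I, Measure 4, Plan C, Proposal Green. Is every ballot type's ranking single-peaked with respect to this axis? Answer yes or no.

yes

Axis positions: Measure 3=1, Plan D=2, Option I=3, Measure 4=4, Plan C=5, Proposal Green=6.
Ballot type 1 (peak Option I at position 3): ranking walks positions 3-2-1-4-5-6, expanding outward from the peak — single-peaked.
Ballot type 2 (peak Plan C at position 5): ranking walks positions 5-4-6-3-2-1, expanding outward from the peak — single-peaked.
Ballot type 3 (peak Plan C at position 5): ranking walks positions 5-6-4-3-2-1, expanding outward from the peak — single-peaked.
Every ranking is single-peaked on this axis.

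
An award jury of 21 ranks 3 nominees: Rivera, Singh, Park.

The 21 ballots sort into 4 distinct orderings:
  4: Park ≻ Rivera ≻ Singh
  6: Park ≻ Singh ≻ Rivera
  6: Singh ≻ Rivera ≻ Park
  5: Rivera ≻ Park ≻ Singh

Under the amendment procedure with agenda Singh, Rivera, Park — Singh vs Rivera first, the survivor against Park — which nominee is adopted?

Park

Round 1: Singh vs Rivera — 12–9, Singh advances.
Round 2: Singh vs Park — 6–15, Park advances.
The agenda winner is Park.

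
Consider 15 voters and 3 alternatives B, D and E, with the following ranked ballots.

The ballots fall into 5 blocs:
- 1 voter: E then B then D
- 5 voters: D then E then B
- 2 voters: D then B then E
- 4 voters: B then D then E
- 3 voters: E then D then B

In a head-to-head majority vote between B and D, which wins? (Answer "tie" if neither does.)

Ballots ranking B above D: 1 + 4 = 5.
Ballots ranking D above B: 15 − 5 = 10.
D wins the head-to-head 10–5.

D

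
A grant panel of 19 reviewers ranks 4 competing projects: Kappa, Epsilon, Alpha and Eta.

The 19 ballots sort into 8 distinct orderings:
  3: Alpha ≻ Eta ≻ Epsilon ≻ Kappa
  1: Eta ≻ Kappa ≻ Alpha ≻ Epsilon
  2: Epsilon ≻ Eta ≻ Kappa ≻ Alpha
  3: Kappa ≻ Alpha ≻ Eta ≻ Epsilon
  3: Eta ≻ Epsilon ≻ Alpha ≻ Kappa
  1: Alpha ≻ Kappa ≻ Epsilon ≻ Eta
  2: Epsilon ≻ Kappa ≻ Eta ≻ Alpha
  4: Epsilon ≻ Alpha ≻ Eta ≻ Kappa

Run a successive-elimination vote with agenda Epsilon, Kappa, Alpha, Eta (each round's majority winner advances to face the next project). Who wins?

Round 1: Epsilon vs Kappa — 14–5, Epsilon advances.
Round 2: Epsilon vs Alpha — 11–8, Epsilon advances.
Round 3: Epsilon vs Eta — 9–10, Eta advances.
The agenda winner is Eta.

Eta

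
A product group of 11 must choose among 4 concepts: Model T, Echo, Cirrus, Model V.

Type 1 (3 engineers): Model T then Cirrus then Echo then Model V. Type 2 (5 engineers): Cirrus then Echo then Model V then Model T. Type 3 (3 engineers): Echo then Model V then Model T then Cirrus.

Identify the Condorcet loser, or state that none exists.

Head-to-head results (11 engineers):
Model T vs Echo: Model T preferred on 3 ballots; Echo wins 8–3.
Model T vs Cirrus: Model T wins 6–5.
Model T vs Model V: Model T is ranked higher on 3 ballots, Model V on 8. Model V wins 8–3.
Echo vs Cirrus: 3 to 8, Cirrus.
Echo vs Model V: Echo is ranked higher on 3+5+3 = 11 ballots, Model V on 0. Echo wins 11–0.
Cirrus vs Model V: Cirrus, 8–3.
Every design wins at least one matchup (Model T beats Cirrus; Echo beats Model T; Cirrus beats Echo; Model V beats Model T), so there is no Condorcet loser.

none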